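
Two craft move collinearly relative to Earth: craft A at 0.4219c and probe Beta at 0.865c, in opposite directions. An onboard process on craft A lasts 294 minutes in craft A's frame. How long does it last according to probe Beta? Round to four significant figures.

882.1 minutes

Transform craft A's velocity into probe Beta's frame: (0.4219 + 0.865)/(1 + 0.4219·0.865) = 1.2869/1.3649435, so the relative speed is 0.94282c.
At |u| = 0.94282c, γ = (1 − 0.88891)^(−1/2) = 3.0003.
The clock on craft A records proper time, so probe Beta measures Δt = γΔτ = 3.0003 × 294 = 882.1 minutes.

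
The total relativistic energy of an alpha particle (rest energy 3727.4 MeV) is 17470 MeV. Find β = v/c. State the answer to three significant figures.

γ = E/(mc²) = 17470/3727.4 = 4.6869.
β = √(1 − 1/γ²) = √(1 − 0.0455228) = √0.9544772 = 0.977.

0.977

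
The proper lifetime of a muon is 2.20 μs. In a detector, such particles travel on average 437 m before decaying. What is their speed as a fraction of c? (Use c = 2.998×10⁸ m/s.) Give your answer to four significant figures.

Lab distance = (lab lifetime)·v = γτ·βc, so βγ = d/(cτ) = 437.0/(2.998×10⁸ × 2.200×10^-6) = 0.66256.
With βγ = 0.66256: γ² = 1 + (βγ)² = 1.438986, and β = (βγ)/γ = 0.66256/1.19958 = 0.5523.

0.5523c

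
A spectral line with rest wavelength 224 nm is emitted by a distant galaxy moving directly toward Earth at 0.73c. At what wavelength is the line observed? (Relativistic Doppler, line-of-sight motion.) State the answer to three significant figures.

88.5 nm

Relativistic Doppler for wavelength: λ_obs = λ_src · √((1−β)/(1+β)).
With β = 0.73: factor = √(0.27/1.73) = 0.39506.
λ_obs = 224 × 0.39506 = 88.5 nm.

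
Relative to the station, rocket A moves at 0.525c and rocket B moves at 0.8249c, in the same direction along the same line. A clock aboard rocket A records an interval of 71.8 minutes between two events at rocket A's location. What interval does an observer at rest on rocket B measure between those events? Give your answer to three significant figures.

Transform rocket A's velocity into rocket B's frame: (0.525 − 0.8249)/(1 − 0.525·0.8249) = −0.2999/0.5669275, so the relative speed is 0.52899c.
γ for this relative speed: γ = 1/√(1 − 0.27983) = 1.1784.
Rocket A's interval is proper; time dilation gives Δt_B = γΔτ = 1.1784 × 71.8 minutes = 84.6 minutes.

84.6 minutes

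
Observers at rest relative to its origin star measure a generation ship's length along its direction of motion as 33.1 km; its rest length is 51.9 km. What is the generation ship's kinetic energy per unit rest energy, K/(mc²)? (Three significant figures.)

0.568

γ = L₀/L = 51.9/33.1 = 1.56798.
Since K = (γ−1)mc², K/(mc²) = 1.56798 − 1 = 0.568.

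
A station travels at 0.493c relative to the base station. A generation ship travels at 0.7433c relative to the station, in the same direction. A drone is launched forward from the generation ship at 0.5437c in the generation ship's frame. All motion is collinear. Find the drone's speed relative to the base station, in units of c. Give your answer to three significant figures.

First combine the drone and generation ship (S''→S'): u₁ = (0.5437 + 0.7433)/(1 + 0.5437×0.7433) = 1.287/1.40413221 = 0.91658.
Then combine with the station (S'→S): u = (0.91658 + 0.493)/(1 + 0.91658×0.493) = 1.40958/1.45187394 = 0.97087.

0.971c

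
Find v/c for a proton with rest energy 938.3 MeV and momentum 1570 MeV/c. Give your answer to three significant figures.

βγ = pc/(mc²) = 1570/938.3 = 1.6732.
Since γ² = 1 + (βγ)² = 3.7996, γ = √3.7996 = 1.94926, and β = (βγ)/γ = 1.6732/1.94926 = 0.858.

0.858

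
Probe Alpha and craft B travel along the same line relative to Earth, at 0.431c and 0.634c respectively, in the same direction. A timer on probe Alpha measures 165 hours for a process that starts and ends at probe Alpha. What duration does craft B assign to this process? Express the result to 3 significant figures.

172 hours

Transform probe Alpha's velocity into craft B's frame: (0.431 − 0.634)/(1 − 0.431·0.634) = −0.203/0.726746, so the relative speed is 0.27933c.
At |u| = 0.27933c, γ = (1 − 0.0780252)^(−1/2) = 1.0415.
Probe Alpha's interval is proper; time dilation gives Δt_B = γΔτ = 1.0415 × 165 hours = 172 hours.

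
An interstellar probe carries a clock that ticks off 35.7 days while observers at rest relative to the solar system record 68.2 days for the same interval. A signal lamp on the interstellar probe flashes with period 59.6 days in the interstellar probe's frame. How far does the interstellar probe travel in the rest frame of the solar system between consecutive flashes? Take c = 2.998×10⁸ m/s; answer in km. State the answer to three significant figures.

2.51×10^12 km

The time-dilation ratio gives γ = 68.2/35.7 = 1.91036.
β = √(1 − 1/γ²) = 0.85205. Lab-frame period = γτ = 1.91036×59.6 days = 113.86 days. Distance = βc × γτ = 0.85205 × 2.998×10⁸ m/s × 9837504 s = 2.5129×10^15 m = 2.51×10^12 km.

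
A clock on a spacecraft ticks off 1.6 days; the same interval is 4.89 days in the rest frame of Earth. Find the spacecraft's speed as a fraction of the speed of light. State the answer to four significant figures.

0.9450c

γ = Δt/Δτ = 4.89/1.6 = 3.0562.
β = √(1 − 1/γ²) = √(1 − 0.107062) = √0.892938 = 0.9450.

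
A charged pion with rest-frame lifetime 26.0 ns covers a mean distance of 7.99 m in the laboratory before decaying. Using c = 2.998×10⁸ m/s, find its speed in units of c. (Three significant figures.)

0.716c

d = βγcτ ⇒ βγ = d/(cτ) = 7.990 m / (7.7948 m) = 1.025.
β = (βγ)/√(1+(βγ)²) = 1.025/√2.05062 = 0.716.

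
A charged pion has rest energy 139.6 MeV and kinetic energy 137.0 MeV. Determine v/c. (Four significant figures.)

0.8633

K = (γ−1)mc², so γ = 1 + 137.0/139.6 = 1.9814.
Then v/c = √(1 − γ⁻²) = √(1 − 0.254716) = √0.745284 = 0.8633.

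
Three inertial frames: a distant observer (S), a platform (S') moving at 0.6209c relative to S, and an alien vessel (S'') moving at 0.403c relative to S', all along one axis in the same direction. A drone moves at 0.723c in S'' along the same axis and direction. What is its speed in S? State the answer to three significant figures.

0.969c

Apply u = (u'+v)/(1+u'v) twice. Drone in the platform frame: (0.723+0.403)/(1+0.723·0.403) = 1.126/1.291369 = 0.87194c.
That velocity, transformed to the rest frame of a distant observer: (0.87194+0.6209)/(1+0.87194·0.6209) = 1.49284/1.541387546 = 0.9685c.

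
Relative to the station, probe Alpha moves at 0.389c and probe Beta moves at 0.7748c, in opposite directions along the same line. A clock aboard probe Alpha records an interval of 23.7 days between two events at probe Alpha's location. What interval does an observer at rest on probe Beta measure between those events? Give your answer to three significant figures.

53.0 days

Transform probe Alpha's velocity into probe Beta's frame: (0.389 + 0.7748)/(1 + 0.389·0.7748) = 1.1638/1.3013972, so the relative speed is 0.89427c.
γ for this relative speed: γ = 1/√(1 − 0.799719) = 2.2345.
Probe Alpha's interval is proper; time dilation gives Δt_B = γΔτ = 2.2345 × 23.7 days = 53.0 days.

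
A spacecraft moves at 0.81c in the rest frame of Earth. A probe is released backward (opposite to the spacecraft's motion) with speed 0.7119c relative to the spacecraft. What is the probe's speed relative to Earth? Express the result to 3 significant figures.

0.232c

Relativistic velocity addition: u = (u' + v)/(1 + u'v/c²), with u' = −0.7119c and v = 0.81c.
Numerator: −0.7119 + 0.81 = 0.0981. Denominator: 1 + (−0.7119)(0.81) = 0.423361.
u = 0.0981/0.423361 = 0.23172, so the speed is 0.232c.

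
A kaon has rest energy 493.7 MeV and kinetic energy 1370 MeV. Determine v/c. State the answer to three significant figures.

0.964

γ = 1 + K/(mc²) = 1 + 1370/493.7 = 3.775.
β = √(1 − 1/γ²) = √(1 − 0.0701724) = √0.9298276 = 0.964.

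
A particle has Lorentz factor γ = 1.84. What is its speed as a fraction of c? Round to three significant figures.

0.839c

β = √(1 − 1/γ²) = √(1 − 1/3.3856) = √0.704631 = 0.839.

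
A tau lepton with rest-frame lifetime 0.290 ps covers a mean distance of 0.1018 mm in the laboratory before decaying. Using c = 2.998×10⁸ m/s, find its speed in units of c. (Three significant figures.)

0.760c

Let x = d/(cτ) = 1.018×10^-4 m / (2.998×10⁸ m/s × 2.900×10^-13 s) = 1.1709. Since d = βγcτ, x = βγ = β/√(1−β²).
Solving: β² = x²/(1+x²) = 1.37101/2.37101 = 0.578239, so β = 0.760.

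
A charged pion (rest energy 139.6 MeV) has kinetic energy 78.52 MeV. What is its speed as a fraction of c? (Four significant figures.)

0.7684c

γ = 1 + K/(mc²) = 1 + 78.52/139.6 = 1.5625.
β = √(1 − 1/γ²) = √(1 − 0.4096) = √0.5904 = 0.7684.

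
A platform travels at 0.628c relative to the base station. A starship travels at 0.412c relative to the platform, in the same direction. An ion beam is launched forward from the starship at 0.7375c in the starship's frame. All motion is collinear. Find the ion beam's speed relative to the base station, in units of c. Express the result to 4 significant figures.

Compose velocities in two stages. Stage 1 (into S'): u₁ = (0.7375+0.412)/(1+0.7375×0.412) = 0.88162.
Stage 2 (into S): u = (0.88162+0.628)/(1+0.88162×0.628) = 0.97166, so the speed is 0.9717c.

0.9717c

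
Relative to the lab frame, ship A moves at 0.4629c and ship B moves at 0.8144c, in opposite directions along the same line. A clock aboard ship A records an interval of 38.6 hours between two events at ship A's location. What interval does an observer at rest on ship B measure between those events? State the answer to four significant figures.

103.3 hours

Speed of ship A in ship B's frame: u = (v_A + v_B)/(1 + v_A v_B/c²) = (0.4629 + 0.8144)/(1 + 0.4629×0.8144) = 1.2773/1.37698576 = 0.92761; |u| = 0.92761c.
γ for this relative speed: γ = 1/√(1 − 0.86046) = 2.677.
Ship A's interval is proper; time dilation gives Δt_B = γΔτ = 2.677 × 38.6 hours = 103.3 hours.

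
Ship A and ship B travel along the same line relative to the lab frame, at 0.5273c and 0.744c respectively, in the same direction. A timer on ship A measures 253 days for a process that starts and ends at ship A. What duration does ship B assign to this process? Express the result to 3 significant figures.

271 days

Speed of ship A in ship B's frame: u = (v_A − v_B)/(1 − v_A v_B/c²) = (0.5273 − 0.744)/(1 − 0.5273×0.744) = −0.2167/0.6076888 = −0.3566; |u| = 0.3566c.
γ for this relative speed: γ = 1/√(1 − 0.127164) = 1.0704.
The clock on ship A records proper time, so ship B measures Δt = γΔτ = 1.0704 × 253 = 271 days.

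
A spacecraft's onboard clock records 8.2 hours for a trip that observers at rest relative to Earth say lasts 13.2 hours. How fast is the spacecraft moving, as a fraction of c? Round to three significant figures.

γ = Δt/Δτ = 13.2/8.2 = 1.6098.
β = √(1 − 1/γ²) = √(1 − 0.385883) = √0.614117 = 0.784.

0.784c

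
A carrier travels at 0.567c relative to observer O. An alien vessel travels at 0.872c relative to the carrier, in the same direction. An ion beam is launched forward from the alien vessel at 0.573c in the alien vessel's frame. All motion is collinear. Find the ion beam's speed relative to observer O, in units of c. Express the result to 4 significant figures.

First combine the ion beam and alien vessel (S''→S'): u₁ = (0.573 + 0.872)/(1 + 0.573×0.872) = 1.445/1.499656 = 0.96355.
Then combine with the carrier (S'→S): u = (0.96355 + 0.567)/(1 + 0.96355×0.567) = 1.53055/1.54633285 = 0.98979.

0.9898c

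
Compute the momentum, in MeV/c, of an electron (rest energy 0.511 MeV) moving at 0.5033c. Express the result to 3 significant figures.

Lorentz factor: γ = (1 − 0.25331089)^(−1/2) = 1.1573.
Momentum: p = γβ·mc = 1.1573 × 0.5033 × 0.511 MeV/c = 0.298 MeV/c.

0.298 MeV/c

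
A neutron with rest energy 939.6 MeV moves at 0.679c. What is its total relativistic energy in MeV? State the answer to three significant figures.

Lorentz factor: γ = (1 − 0.461041)^(−1/2) = 1.3621.
Total energy: E = γmc² = 1.3621 × 939.6 MeV = 1280 MeV.

1280 MeV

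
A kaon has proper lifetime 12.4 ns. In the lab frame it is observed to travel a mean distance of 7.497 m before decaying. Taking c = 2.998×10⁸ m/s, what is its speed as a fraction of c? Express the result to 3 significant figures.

Let x = d/(cτ) = 7.497 m / (2.998×10⁸ m/s × 1.240×10^-8 s) = 2.0167. Since d = βγcτ, x = βγ = β/√(1−β²).
Solving: β² = x²/(1+x²) = 4.06708/5.06708 = 0.802648, so β = 0.896.

0.896c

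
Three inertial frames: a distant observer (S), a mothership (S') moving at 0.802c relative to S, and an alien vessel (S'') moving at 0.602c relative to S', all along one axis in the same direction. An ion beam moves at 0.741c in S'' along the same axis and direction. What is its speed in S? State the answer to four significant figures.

0.9919c

First combine the ion beam and alien vessel (S''→S'): u₁ = (0.741 + 0.602)/(1 + 0.741×0.602) = 1.343/1.446082 = 0.92872.
Then combine with the mothership (S'→S): u = (0.92872 + 0.802)/(1 + 0.92872×0.802) = 1.73072/1.74483344 = 0.99191.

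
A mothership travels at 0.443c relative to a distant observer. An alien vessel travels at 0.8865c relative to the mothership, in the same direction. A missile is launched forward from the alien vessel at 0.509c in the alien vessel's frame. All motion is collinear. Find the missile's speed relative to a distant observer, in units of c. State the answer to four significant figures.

First combine the missile and alien vessel (S''→S'): u₁ = (0.509 + 0.8865)/(1 + 0.509×0.8865) = 1.3955/1.4512285 = 0.9616.
Then combine with the mothership (S'→S): u = (0.9616 + 0.443)/(1 + 0.9616×0.443) = 1.4046/1.4259888 = 0.985.

0.9850c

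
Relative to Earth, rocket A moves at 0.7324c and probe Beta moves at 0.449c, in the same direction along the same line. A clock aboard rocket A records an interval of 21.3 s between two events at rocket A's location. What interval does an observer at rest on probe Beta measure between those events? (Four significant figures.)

23.50 s

Speed of rocket A in probe Beta's frame: u = (v_A − v_B)/(1 − v_A v_B/c²) = (0.7324 − 0.449)/(1 − 0.7324×0.449) = 0.2834/0.6711524 = 0.42226; |u| = 0.42226c.
γ for this relative speed: γ = 1/√(1 − 0.178304) = 1.1032.
The clock on rocket A records proper time, so probe Beta measures Δt = γΔτ = 1.1032 × 21.3 = 23.50 s.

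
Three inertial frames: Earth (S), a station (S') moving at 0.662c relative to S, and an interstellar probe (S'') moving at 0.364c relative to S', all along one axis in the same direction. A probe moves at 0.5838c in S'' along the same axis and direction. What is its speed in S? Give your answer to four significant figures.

0.9514c

Compose velocities in two stages. Stage 1 (into S'): u₁ = (0.5838+0.364)/(1+0.5838×0.364) = 0.78169.
Stage 2 (into S): u = (0.78169+0.662)/(1+0.78169×0.662) = 0.95137, so the speed is 0.9514c.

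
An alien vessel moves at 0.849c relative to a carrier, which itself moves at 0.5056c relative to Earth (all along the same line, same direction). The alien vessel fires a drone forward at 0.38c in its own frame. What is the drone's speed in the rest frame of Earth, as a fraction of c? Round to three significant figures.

0.976c

Apply u = (u'+v)/(1+u'v) twice. Drone in the carrier frame: (0.38+0.849)/(1+0.38·0.849) = 1.229/1.32262 = 0.92922c.
That velocity, transformed to the rest frame of Earth: (0.92922+0.5056)/(1+0.92922·0.5056) = 1.43482/1.469813632 = 0.97619c.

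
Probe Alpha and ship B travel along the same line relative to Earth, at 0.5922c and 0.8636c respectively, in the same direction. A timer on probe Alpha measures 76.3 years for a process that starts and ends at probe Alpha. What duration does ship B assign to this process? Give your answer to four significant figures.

The velocity of probe Alpha relative to ship B is (0.5922 − 0.8636)c / (1 − 0.5922×0.8636) = −0.55549c; relative speed 0.55549c.
γ for this relative speed: γ = 1/√(1 − 0.308569) = 1.2026.
Probe Alpha's interval is proper; time dilation gives Δt_B = γΔτ = 1.2026 × 76.3 years = 91.76 years.

91.76 years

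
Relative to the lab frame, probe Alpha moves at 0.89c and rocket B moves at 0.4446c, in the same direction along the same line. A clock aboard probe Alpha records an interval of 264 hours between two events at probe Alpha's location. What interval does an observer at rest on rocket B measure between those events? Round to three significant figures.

Speed of probe Alpha in rocket B's frame: u = (v_A − v_B)/(1 − v_A v_B/c²) = (0.89 − 0.4446)/(1 − 0.89×0.4446) = 0.4454/0.604306 = 0.73704; |u| = 0.73704c.
At |u| = 0.73704c, γ = (1 − 0.543228)^(−1/2) = 1.4796.
The clock on probe Alpha records proper time, so rocket B measures Δt = γΔτ = 1.4796 × 264 = 391 hours.

391 hours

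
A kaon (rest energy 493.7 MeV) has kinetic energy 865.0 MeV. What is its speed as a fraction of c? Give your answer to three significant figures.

γ = 1 + K/(mc²) = 1 + 865.0/493.7 = 2.7521.
β = √(1 − 1/γ²) = √(1 − 0.13203) = √0.86797 = 0.932.

0.932c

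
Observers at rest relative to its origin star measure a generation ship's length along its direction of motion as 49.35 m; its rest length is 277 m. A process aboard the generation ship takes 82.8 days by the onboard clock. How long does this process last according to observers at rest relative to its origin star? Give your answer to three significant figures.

465 days

Length contraction gives γ = L₀/L = 277/49.35 = 5.61297.
Δt = γΔτ = 5.61297 × 82.8 = 465 days.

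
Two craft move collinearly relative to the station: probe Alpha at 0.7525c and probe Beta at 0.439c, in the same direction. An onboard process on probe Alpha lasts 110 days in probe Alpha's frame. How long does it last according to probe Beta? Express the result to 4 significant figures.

124.5 days

Speed of probe Alpha in probe Beta's frame: u = (v_A − v_B)/(1 − v_A v_B/c²) = (0.7525 − 0.439)/(1 − 0.7525×0.439) = 0.3135/0.6696525 = 0.46815; |u| = 0.46815c.
At |u| = 0.46815c, γ = (1 − 0.219164)^(−1/2) = 1.1317.
Probe Alpha's interval is proper; time dilation gives Δt_B = γΔτ = 1.1317 × 110 days = 124.5 days.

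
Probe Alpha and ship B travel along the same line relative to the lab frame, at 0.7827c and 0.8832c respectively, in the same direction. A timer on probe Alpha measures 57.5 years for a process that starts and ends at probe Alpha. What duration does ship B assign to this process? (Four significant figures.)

60.81 years

The velocity of probe Alpha relative to ship B is (0.7827 − 0.8832)c / (1 − 0.7827×0.8832) = −0.32554c; relative speed 0.32554c.
γ for this relative speed: γ = 1/√(1 − 0.105976) = 1.0576.
Probe Alpha's interval is proper; time dilation gives Δt_B = γΔτ = 1.0576 × 57.5 years = 60.81 years.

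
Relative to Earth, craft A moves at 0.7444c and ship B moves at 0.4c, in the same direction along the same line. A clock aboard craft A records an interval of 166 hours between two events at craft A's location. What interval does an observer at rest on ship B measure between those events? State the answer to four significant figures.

190.5 hours

Transform craft A's velocity into ship B's frame: (0.7444 − 0.4)/(1 − 0.7444·0.4) = 0.3444/0.70224, so the relative speed is 0.49043c.
γ for this relative speed: γ = 1/√(1 − 0.240522) = 1.1475.
The clock on craft A records proper time, so ship B measures Δt = γΔτ = 1.1475 × 166 = 190.5 hours.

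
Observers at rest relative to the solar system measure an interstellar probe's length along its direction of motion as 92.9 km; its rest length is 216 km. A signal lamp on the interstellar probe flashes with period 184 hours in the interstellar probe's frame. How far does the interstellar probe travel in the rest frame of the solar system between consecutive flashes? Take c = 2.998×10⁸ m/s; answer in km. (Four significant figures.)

γ = L₀/L = 216/92.9 = 2.32508.
β = √(1 − 1/γ²) = 0.90278. Lab-frame period = γτ = 2.32508×184 hours = 427.81 hours. Distance = βc × γτ = 0.90278 × 2.998×10⁸ m/s × 1540116 s = 4.1684×10^14 m = 4.168×10^11 km.

4.168×10^11 km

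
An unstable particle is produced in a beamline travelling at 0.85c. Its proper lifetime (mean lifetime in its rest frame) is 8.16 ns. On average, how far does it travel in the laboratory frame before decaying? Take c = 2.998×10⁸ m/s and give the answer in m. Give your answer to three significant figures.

3.95 m

γ = 1/√(1 − β²) = 1/√(1 − 0.7225) = 1/√0.2775 = 1/0.526783 = 1.8983.
Lab-frame lifetime: Δt = γτ = 1.8983 × 8.16 ns = 15.49 ns.
Distance: d = vΔt = 0.85 × 2.998×10⁸ m/s × 1.5490×10^-8 s = 3.95 m.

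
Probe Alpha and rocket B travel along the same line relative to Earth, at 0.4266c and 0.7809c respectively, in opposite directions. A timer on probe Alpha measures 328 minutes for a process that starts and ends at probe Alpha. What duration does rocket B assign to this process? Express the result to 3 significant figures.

Speed of probe Alpha in rocket B's frame: u = (v_A + v_B)/(1 + v_A v_B/c²) = (0.4266 + 0.7809)/(1 + 0.4266×0.7809) = 1.2075/1.33313194 = 0.90576; |u| = 0.90576c.
γ for this relative speed: γ = 1/√(1 − 0.820401) = 2.3597.
The clock on probe Alpha records proper time, so rocket B measures Δt = γΔτ = 2.3597 × 328 = 774 minutes.

774 minutes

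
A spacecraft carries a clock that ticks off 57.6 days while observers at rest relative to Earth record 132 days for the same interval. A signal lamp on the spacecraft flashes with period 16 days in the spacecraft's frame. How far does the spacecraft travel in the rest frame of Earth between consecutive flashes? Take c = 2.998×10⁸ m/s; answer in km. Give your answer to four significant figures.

The time-dilation ratio gives γ = 132/57.6 = 2.29167.
β = √(1 − 1/γ²) = 0.89977. Lab-frame period = γτ = 2.29167×16 days = 36.667 days. Distance = βc × γτ = 0.89977 × 2.998×10⁸ m/s × 3168028.8 s = 8.5458×10^14 m = 8.546×10^11 km.

8.546×10^11 km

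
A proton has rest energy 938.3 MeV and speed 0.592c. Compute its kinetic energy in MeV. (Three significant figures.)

226 MeV

β² = 0.350464, so γ = 1/√0.649536 = 1.24079.
Kinetic energy: K = (γ − 1)mc² = (1.24079 − 1) × 938.3 MeV = 0.24079 × 938.3 = 226 MeV.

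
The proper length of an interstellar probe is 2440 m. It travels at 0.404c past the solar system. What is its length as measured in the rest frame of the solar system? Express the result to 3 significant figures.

2230 m

β² = 0.163216, so γ = 1/√0.836784 = 1.0932.
Along the direction of motion the measured length is L₀/γ = 2440/1.0932 = 2230 m.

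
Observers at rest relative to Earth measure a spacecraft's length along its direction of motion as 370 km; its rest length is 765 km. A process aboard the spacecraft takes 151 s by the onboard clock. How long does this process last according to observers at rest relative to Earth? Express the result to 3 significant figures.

312 s

From L = L₀/γ: γ = 765/370 = 2.06757.
The same γ dilates the second interval: 2.06757 × 151 s = 312 s.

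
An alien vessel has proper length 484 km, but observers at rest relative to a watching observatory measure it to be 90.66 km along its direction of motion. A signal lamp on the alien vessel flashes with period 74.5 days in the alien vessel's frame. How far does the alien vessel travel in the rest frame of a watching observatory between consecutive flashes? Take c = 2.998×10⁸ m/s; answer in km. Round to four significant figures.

1.012×10^13 km

γ = L₀/L = 484/90.66 = 5.33863.
β = √(1 − 1/γ²) = 0.9823. Lab-frame period = γτ = 5.33863×74.5 days = 397.73 days. Distance = βc × γτ = 0.9823 × 2.998×10⁸ m/s × 34363872 s = 1.0120×10^16 m = 1.012×10^13 km.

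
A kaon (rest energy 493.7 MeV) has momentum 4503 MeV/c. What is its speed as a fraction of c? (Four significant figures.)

0.9940c

pc/(mc²) = 4503/493.7 = 9.1209 = βγ = β/√(1−β²).
So β² = x²/(1 + x²) with x = 9.1209: x² = 83.1908, β² = 83.1908/84.1908 = 0.988122, β = 0.9940.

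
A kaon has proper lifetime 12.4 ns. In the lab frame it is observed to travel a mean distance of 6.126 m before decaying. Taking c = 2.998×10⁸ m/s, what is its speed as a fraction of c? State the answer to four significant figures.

0.8549c

Let x = d/(cτ) = 6.126 m / (2.998×10⁸ m/s × 1.240×10^-8 s) = 1.6479. Since d = βγcτ, x = βγ = β/√(1−β²).
Solving: β² = x²/(1+x²) = 2.71557/3.71557 = 0.730862, so β = 0.8549.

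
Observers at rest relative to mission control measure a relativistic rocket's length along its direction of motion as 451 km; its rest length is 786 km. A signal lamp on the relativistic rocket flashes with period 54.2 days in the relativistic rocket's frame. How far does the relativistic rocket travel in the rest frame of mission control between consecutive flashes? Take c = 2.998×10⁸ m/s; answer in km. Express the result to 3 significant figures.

2.00×10^12 km

γ = L₀/L = 786/451 = 1.74279.
β = √(1 − 1/γ²) = 0.819. Lab-frame period = γτ = 1.74279×54.2 days = 94.459 days. Distance = βc × γτ = 0.819 × 2.998×10⁸ m/s × 8161257.6 s = 2.0039×10^15 m = 2.00×10^12 km.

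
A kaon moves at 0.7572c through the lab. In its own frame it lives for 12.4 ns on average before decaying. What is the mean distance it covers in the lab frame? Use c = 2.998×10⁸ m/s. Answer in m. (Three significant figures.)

4.31 m

β² = 0.57335184, so γ = 1/√0.42664816 = 1.531.
Lab-frame lifetime: Δt = γτ = 1.531 × 12.4 ns = 18.984 ns.
Distance: d = vΔt = 0.7572 × 2.998×10⁸ m/s × 1.8984×10^-8 s = 4.31 m.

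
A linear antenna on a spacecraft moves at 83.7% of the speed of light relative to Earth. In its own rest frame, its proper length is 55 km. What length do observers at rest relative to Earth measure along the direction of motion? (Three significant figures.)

30.1 km

With β = 0.837, γ = 1/√(1 − 0.837²) = 1/√0.299431 = 1.8275.
Length contraction: L = L₀/γ = 55/1.8275 = 30.1 km.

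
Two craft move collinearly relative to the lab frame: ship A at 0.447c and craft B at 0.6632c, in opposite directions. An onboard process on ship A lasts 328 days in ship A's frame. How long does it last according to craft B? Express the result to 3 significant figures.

Transform ship A's velocity into craft B's frame: (0.447 + 0.6632)/(1 + 0.447·0.6632) = 1.1102/1.2964504, so the relative speed is 0.85634c.
At |u| = 0.85634c, γ = (1 − 0.733318)^(−1/2) = 1.9364.
Ship A's interval is proper; time dilation gives Δt_B = γΔτ = 1.9364 × 328 days = 635 days.

635 days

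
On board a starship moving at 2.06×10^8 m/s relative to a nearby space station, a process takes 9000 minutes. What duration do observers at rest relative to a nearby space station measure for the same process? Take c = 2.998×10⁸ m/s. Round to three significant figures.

β = v/c = (2.06×10^8 m/s)/(2.998×10⁸ m/s) = 0.687125.
With β = 0.687125, γ = 1/√(1 − 0.687125²) = 1/√0.5278592 = 1.3764.
Time dilation: Δt = γ·Δτ = 1.3764 × 9000 = 12400 minutes.

12400 minutes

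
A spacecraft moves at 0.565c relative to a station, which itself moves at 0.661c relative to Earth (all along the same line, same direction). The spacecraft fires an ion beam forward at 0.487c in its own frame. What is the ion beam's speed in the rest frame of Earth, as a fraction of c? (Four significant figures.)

0.9616c

First combine the ion beam and spacecraft (S''→S'): u₁ = (0.487 + 0.565)/(1 + 0.487×0.565) = 1.052/1.275155 = 0.825.
Then combine with the station (S'→S): u = (0.825 + 0.661)/(1 + 0.825×0.661) = 1.486/1.545325 = 0.96161.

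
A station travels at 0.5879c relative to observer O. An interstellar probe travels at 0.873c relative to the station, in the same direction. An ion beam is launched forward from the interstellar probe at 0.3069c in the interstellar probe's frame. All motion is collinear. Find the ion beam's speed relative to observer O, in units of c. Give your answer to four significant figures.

0.9815c

Compose velocities in two stages. Stage 1 (into S'): u₁ = (0.3069+0.873)/(1+0.3069×0.873) = 0.93058.
Stage 2 (into S): u = (0.93058+0.5879)/(1+0.93058×0.5879) = 0.98151, so the speed is 0.9815c.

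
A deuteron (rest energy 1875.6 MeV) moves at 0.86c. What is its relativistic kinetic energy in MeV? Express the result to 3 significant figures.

β² = 0.7396, so γ = 1/√0.2604 = 1.95965.
Kinetic energy: K = (γ − 1)mc² = (1.95965 − 1) × 1875.6 MeV = 0.95965 × 1875.6 = 1800 MeV.

1800 MeV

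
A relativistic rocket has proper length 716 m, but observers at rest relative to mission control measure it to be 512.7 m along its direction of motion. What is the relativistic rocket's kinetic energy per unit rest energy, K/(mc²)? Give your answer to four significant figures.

γ = L₀/L = 716/512.7 = 1.39653.
Since K = (γ−1)mc², K/(mc²) = 1.39653 − 1 = 0.3965.

0.3965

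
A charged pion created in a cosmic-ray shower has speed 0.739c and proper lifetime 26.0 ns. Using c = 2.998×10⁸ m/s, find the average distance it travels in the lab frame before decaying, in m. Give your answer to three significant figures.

8.55 m

γ = 1/√(1 − β²) = 1/√(1 − 0.546121) = 1/√0.453879 = 1/0.673705 = 1.4843.
Lab-frame lifetime: Δt = γτ = 1.4843 × 26.0 ns = 38.592 ns.
Distance: d = vΔt = 0.739 × 2.998×10⁸ m/s × 3.8592×10^-8 s = 8.55 m.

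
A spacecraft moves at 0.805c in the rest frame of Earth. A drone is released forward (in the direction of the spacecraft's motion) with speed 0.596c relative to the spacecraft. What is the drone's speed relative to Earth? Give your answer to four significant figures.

Relativistic velocity addition: u = (u' + v)/(1 + u'v/c²), with u' = 0.596c and v = 0.805c.
Numerator: 0.596 + 0.805 = 1.401. Denominator: 1 + (0.596)(0.805) = 1.47978.
u = 1.401/1.47978 = 0.94676, so the speed is 0.9468c.

0.9468c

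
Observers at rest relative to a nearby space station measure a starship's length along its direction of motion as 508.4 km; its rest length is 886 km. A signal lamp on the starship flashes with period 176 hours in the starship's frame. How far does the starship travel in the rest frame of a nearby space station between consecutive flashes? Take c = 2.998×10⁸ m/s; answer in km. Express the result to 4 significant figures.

From L = L₀/γ: γ = 886/508.4 = 1.74272.
β = √(1 − 1/γ²) = 0.81898. Lab-frame period = γτ = 1.74272×176 hours = 306.72 hours. Distance = βc × γτ = 0.81898 × 2.998×10⁸ m/s × 1104192 s = 2.7111×10^14 m = 2.711×10^11 km.

2.711×10^11 km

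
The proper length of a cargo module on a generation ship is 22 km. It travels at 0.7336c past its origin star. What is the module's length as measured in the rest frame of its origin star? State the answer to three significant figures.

Lorentz factor: γ = (1 − 0.53816896)^(−1/2) = 1.4715.
Along the direction of motion the measured length is L₀/γ = 22/1.4715 = 15.0 km.

15.0 km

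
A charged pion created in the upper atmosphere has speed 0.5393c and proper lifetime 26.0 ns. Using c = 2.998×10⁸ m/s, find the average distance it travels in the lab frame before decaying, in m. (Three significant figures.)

4.99 m

Lorentz factor: γ = (1 − 0.29084449)^(−1/2) = 1.1875.
Lab-frame lifetime: Δt = γτ = 1.1875 × 26.0 ns = 30.875 ns.
Distance: d = vΔt = 0.5393 × 2.998×10⁸ m/s × 3.0875×10^-8 s = 4.99 m.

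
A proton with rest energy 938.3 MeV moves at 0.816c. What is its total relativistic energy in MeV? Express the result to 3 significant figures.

1620 MeV

β² = 0.665856, so γ = 1/√0.334144 = 1.7299.
Total energy: E = γmc² = 1.7299 × 938.3 MeV = 1620 MeV.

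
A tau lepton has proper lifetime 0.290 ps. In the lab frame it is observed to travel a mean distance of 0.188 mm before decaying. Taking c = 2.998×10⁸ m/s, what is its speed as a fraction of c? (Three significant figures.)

0.908c

Lab distance = (lab lifetime)·v = γτ·βc, so βγ = d/(cτ) = 1.880×10^-4/(2.998×10⁸ × 2.900×10^-13) = 2.1624.
With βγ = 2.1624: γ² = 1 + (βγ)² = 5.67597, and β = (βγ)/γ = 2.1624/2.38243 = 0.908.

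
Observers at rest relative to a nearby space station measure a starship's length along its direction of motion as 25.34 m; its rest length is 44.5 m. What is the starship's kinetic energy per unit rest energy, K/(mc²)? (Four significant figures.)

From L = L₀/γ: γ = 44.5/25.34 = 1.75612.
Since K = (γ−1)mc², K/(mc²) = 1.75612 − 1 = 0.7561.

0.7561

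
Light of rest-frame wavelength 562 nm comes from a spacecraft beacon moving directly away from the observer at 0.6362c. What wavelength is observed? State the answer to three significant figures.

1190 nm

Relativistic Doppler for wavelength: λ_obs = λ_src · √((1+β)/(1−β)).
With β = 0.6362: factor = √(1.6362/0.3638) = 2.1207.
λ_obs = 562 × 2.1207 = 1190 nm.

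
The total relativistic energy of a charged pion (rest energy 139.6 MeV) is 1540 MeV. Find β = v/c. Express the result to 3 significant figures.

Total energy E = γmc² gives γ = 1540/139.6 = 11.032.
Hence β = √(1 − 1/γ²) = √(1 − 0.00821659) = √0.99178341 = 0.996.

0.996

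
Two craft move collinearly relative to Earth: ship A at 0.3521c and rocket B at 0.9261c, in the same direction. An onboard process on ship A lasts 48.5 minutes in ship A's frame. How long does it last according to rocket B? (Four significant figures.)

Transform ship A's velocity into rocket B's frame: (0.3521 − 0.9261)/(1 − 0.3521·0.9261) = −0.574/0.67392019, so the relative speed is 0.85173c.
γ for this relative speed: γ = 1/√(1 − 0.725444) = 1.9085.
The clock on ship A records proper time, so rocket B measures Δt = γΔτ = 1.9085 × 48.5 = 92.56 minutes.

92.56 minutes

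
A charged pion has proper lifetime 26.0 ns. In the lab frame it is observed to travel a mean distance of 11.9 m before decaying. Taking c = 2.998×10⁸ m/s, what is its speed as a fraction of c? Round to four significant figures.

d = βγcτ ⇒ βγ = d/(cτ) = 11.90 m / (7.7948 m) = 1.5267.
β = (βγ)/√(1+(βγ)²) = 1.5267/√3.33081 = 0.8365.

0.8365c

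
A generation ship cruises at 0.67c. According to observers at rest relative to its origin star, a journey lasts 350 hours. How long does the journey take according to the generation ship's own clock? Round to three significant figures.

γ = 1/√(1 − β²) = 1/√(1 − 0.4489) = 1/√0.5511 = 1/0.742361 = 1.3471.
The moving clock records proper time: Δτ = Δt/γ = 350/1.3471 = 260 hours.

260 hours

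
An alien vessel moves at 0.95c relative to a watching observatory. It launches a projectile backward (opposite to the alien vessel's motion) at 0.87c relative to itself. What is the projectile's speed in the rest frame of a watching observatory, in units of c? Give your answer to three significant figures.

In units of c, u = (u' + v)/(1 + u'v) with u' = −0.87 and v = 0.95.
Numerator: −0.87 + 0.95 = 0.08. Denominator: 1 + (−0.87)(0.95) = 0.1735.
u = 0.08/0.1735 = 0.4611, so the speed is 0.461c.

0.461c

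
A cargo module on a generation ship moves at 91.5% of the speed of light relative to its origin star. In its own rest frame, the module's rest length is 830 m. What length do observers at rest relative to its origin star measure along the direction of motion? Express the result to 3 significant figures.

335 m

β² = 0.837225, so γ = 1/√0.162775 = 2.4786.
Along the direction of motion the measured length is L₀/γ = 830/2.4786 = 335 m.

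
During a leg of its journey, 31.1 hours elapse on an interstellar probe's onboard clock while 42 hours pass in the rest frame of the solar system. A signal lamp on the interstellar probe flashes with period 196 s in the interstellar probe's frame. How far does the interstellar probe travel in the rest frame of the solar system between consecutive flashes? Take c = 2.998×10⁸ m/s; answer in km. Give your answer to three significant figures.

5.33×10^7 km

From Δt = γΔτ: γ = 42/31.1 = 1.35048.
β = √(1 − 1/γ²) = 0.67208. Lab-frame period = γτ = 1.35048×196 s = 264.69 s. Distance = βc × γτ = 0.67208 × 2.998×10⁸ m/s × 264.69 s = 5.3332×10^10 m = 5.33×10^7 km.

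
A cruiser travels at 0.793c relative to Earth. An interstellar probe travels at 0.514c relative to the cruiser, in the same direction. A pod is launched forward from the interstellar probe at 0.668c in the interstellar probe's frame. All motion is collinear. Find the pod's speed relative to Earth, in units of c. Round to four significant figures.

Compose velocities in two stages. Stage 1 (into S'): u₁ = (0.668+0.514)/(1+0.668×0.514) = 0.87989.
Stage 2 (into S): u = (0.87989+0.793)/(1+0.87989×0.793) = 0.98536, so the speed is 0.9854c.

0.9854c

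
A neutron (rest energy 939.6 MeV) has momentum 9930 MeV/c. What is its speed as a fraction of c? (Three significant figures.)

βγ = pc/(mc²) = 9930/939.6 = 10.568.
Since γ² = 1 + (βγ)² = 112.683, γ = √112.683 = 10.6152, and β = (βγ)/γ = 10.568/10.6152 = 0.996.

0.996c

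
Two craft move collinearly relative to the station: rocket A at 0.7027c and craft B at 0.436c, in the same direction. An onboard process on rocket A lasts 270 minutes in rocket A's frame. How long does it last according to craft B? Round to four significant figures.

292.5 minutes

Transform rocket A's velocity into craft B's frame: (0.7027 − 0.436)/(1 − 0.7027·0.436) = 0.2667/0.6936228, so the relative speed is 0.3845c.
At |u| = 0.3845c, γ = (1 − 0.14784)^(−1/2) = 1.0833.
Rocket A's interval is proper; time dilation gives Δt_B = γΔτ = 1.0833 × 270 minutes = 292.5 minutes.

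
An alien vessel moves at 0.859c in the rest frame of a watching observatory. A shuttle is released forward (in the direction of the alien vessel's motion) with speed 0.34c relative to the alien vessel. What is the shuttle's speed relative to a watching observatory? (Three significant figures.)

In units of c, u = (u' + v)/(1 + u'v) with u' = 0.34 and v = 0.859.
Numerator: 0.34 + 0.859 = 1.199. Denominator: 1 + (0.34)(0.859) = 1.29206.
u = 1.199/1.29206 = 0.92798, so the speed is 0.928c.

0.928c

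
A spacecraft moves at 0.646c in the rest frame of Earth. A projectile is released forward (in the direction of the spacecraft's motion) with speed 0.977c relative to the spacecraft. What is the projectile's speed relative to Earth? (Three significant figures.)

Relativistic velocity addition: u = (u' + v)/(1 + u'v/c²), with u' = 0.977c and v = 0.646c.
Numerator: 0.977 + 0.646 = 1.623. Denominator: 1 + (0.977)(0.646) = 1.631142.
u = 1.623/1.631142 = 0.99501, so the speed is 0.995c.

0.995c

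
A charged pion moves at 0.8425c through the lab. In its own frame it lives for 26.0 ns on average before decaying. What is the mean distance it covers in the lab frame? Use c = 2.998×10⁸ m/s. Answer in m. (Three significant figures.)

12.2 m

γ = 1/√(1 − β²) = 1/√(1 − 0.70980625) = 1/√0.29019375 = 1/0.538696 = 1.8563.
Lab-frame lifetime: Δt = γτ = 1.8563 × 26.0 ns = 48.264 ns.
Distance: d = vΔt = 0.8425 × 2.998×10⁸ m/s × 4.8264×10^-8 s = 12.2 m.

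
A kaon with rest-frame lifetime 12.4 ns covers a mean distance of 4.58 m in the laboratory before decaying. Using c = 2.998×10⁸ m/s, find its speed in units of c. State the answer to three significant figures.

d = βγcτ ⇒ βγ = d/(cτ) = 4.580 m / (3.71752 m) = 1.232.
β = (βγ)/√(1+(βγ)²) = 1.232/√2.51782 = 0.776.

0.776c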